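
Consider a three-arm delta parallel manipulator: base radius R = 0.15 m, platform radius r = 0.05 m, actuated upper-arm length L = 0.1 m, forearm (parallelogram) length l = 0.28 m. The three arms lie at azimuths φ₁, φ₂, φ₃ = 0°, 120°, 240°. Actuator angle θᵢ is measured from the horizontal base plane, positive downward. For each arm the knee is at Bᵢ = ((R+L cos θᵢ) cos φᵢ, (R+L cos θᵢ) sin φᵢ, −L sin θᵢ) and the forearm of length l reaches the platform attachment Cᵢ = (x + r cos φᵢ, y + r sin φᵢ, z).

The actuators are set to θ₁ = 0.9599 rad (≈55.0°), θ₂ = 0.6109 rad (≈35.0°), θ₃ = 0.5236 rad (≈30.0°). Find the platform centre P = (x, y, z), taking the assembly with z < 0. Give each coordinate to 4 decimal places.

(-0.0422, -0.0076, -0.2782)

arm 1 at φ=0.0°: e+L cos θ1 = 0.1574;  centre 1 = (0.1574, 0.0000, -0.0819)
centre 2 = (0.1819·cos120.0°, 0.1819·sin120.0°, -0.0574) = (-0.0910, 0.1575, -0.0574)
φ3=240.0°: virtual centre (-0.0933, -0.1616, -0.0500), radius l
subtract pairs → two planes through P
plane₁₂: -0.4966x+0.3151y+0.0491z = 0.0049
Cramer: x(z) = -0.0108+0.1130z;  y(z) = -0.0014+0.0222z
into |P−centre ₁|² = l²: 1.0133z² + 0.1258z + -0.0434 = 0;  Δ = 0.1918;  z = -0.2782 or 0.1540 → z<0 root = -0.2782
x = -0.0422, y = -0.0076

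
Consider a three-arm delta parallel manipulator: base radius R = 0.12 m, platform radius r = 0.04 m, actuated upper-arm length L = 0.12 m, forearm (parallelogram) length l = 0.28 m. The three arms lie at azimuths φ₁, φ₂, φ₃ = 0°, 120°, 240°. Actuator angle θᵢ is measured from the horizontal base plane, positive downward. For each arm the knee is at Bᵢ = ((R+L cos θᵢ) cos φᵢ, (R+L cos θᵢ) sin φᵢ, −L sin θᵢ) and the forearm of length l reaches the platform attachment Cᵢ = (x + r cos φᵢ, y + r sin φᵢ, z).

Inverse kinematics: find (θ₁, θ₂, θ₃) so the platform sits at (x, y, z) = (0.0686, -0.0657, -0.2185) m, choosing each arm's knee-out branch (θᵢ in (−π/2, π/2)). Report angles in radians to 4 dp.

φ1=0.0° → target in arm frame (0.0686, -0.0657)
  A cos θ + B sin θ = C:  0.0114·cos θ + -0.2185·sin θ = 0.0492
  γ=atan2(-0.2185,0.0114)=-1.5187;  ψ=arccos(0.2249)=1.3439;  θ1=γ+ψ≈-0.1747
arm 2 (φ=120.0°): x'=-0.0912, y'=-0.0266
  A=0.1712, B=-0.2185, C=(l²−L²−A²−y'²−z²)/(2L)=-0.0573
  γ=atan2(-0.2185,0.1712)=-0.9062;  ψ=arccos(-0.2065)=1.7788;  θ2=γ+ψ≈0.8726
rotate P by −φ3: (0.0226, 0.0923, -0.2185)
  A=0.0574, B=-0.2185, C=(l²−L²−A²−y'²−z²)/(2L)=0.0185
  γ=atan2(-0.2185,0.0574)=-1.3139;  ψ=arccos(0.0821)=1.4886;  θ3=γ+ψ≈0.1747

θ₁ = -0.1747, θ₂ = 0.8726, θ₃ = 0.1747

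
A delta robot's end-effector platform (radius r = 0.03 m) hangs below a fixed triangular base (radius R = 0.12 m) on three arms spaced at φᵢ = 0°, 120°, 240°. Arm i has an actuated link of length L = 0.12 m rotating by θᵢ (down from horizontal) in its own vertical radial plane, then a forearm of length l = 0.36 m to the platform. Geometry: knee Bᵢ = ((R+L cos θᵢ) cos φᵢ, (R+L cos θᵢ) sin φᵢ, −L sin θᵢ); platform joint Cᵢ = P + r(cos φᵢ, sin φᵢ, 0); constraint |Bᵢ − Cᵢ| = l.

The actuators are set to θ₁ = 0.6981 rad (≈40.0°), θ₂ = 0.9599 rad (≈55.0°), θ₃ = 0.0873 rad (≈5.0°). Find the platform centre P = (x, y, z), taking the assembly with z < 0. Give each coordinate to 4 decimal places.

(-0.0213, -0.1099, -0.3532)

arm 1 at φ=0.0°: (R−r)+L cos θ1 = 0.1819;  S1 = (0.1819, 0.0000, -0.0771)
S2 = (0.1588·cos120.0°, 0.1588·sin120.0°, -0.0983) = (-0.0794, 0.1376, -0.0983)
φ3=240.0°: virtual centre (-0.1048, -0.1815, -0.0105), radius l
eliminate P² terms by subtracting sphere 1 from 2 and 3
linear system: -0.5227x+0.2751y = -0.0042−-0.0423z; -0.5734x+-0.3629y = 0.0050−0.1333z
det = 0.3474;  x = 0.0004+0.0614z,  y = -0.0143+0.2704z
quadratic in z: (1.0769)z²+(0.1242)z+(-0.0905)=0, √Δ=0.6366 → z ∈ {-0.3532, 0.2379}; z = -0.3532 (taking z<0)
x = -0.0213, y = -0.1099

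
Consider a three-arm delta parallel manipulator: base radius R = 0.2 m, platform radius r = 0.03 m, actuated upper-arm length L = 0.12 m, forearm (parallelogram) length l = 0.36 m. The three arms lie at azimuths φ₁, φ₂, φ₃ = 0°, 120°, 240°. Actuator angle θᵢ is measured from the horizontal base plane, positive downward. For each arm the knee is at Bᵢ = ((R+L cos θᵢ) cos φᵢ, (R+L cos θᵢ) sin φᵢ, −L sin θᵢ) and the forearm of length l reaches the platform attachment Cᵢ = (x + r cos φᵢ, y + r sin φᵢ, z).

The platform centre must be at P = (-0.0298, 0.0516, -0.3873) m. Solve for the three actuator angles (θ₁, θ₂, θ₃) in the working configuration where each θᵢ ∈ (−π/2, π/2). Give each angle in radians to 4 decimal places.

θ₁ = 1.3091, θ₂ = 0.7854, θ₃ = 1.3091

φ1=0.0° → target in arm frame (-0.0298, 0.0516)
  A cos θ + B sin θ = C:  0.1998·cos θ + -0.3873·sin θ = -0.3224
  √(A²+B²)=0.4358;  θ1 = -1.0945+2.4037 ≈ 1.3091
rotate P by −φ2: (0.0596, 0.0000, -0.3873)
  A=0.1104, B=-0.3873, C=(l²−L²−A²−y'²−z²)/(2L)=-0.1958
  γ=atan2(-0.3873,0.1104)=-1.2931;  ψ=arccos(-0.4862)=2.0785;  θ2=γ+ψ≈0.7854
rotate P by −φ3: (-0.0298, -0.0516, -0.3873)
  A=0.1998, B=-0.3873, C=(l²−L²−A²−y'²−z²)/(2L)=-0.3224
  γ=atan2(-0.3873,0.1998)=-1.0946;  ψ=arccos(-0.7398)=2.4036;  θ3=γ+ψ≈1.3091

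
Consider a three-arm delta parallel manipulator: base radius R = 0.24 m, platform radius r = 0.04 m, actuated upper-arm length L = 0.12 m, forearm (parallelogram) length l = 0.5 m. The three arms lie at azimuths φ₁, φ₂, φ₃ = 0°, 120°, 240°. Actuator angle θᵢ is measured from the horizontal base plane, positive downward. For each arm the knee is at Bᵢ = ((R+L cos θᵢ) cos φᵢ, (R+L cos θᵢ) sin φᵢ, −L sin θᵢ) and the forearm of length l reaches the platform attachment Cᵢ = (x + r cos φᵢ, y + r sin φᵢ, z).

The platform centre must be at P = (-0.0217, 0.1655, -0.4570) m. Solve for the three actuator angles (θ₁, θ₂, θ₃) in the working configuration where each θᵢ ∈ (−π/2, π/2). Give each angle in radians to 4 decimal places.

θ₁ = 0.8724, θ₂ = -0.0877, θ₃ = 1.3957

arm 1 (φ=0.0°): x'=-0.0217, y'=0.1655
  e−x'=0.2217;  (l²−L²−(e−x')²−y'²−z²)/2L = -0.2075
  γ=atan2(-0.4570,0.2217)=-1.1191;  ψ=arccos(-0.4084)=1.9915;  θ1=γ+ψ≈0.8724
arm 2 (φ=120.0°): x'=0.1542, y'=-0.0640
  A=0.0458, B=-0.4570, C=(l²−L²−A²−y'²−z²)/(2L)=0.0857
  θ2 = atan2(B,A) + arccos(C/0.4593) = -0.0877
rotate P by −φ3: (-0.1325, -0.1015, -0.4570)
  A cos θ + B sin θ = C:  0.3325·cos θ + -0.4570·sin θ = -0.3921
  γ=atan2(-0.4570,0.3325)=-0.9418;  ψ=arccos(-0.6938)=2.3375;  θ3=γ+ψ≈1.3957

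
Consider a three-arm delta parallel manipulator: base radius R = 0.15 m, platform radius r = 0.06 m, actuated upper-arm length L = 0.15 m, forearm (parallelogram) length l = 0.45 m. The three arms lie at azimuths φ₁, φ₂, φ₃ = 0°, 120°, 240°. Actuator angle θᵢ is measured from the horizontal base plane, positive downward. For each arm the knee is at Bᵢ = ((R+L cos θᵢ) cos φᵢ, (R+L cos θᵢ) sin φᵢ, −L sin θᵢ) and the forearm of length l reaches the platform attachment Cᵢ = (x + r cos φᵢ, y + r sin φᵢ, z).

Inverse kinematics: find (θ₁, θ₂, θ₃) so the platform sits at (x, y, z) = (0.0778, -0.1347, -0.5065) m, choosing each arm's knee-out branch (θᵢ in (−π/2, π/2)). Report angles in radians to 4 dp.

arm 1 (φ=0.0°): x'=0.0778, y'=-0.1347
  A cos θ + B sin θ = C:  0.0122·cos θ + -0.5065·sin θ = -0.3161
  γ=atan2(-0.5065,0.0122)=-1.5467;  ψ=arccos(-0.6239)=2.2446;  θ1=γ+ψ≈0.6979
φ2=120.0° → target in arm frame (-0.1556, 0.0000)
  A=0.2456, B=-0.5065, C=(l²−L²−A²−y'²−z²)/(2L)=-0.4561
  θ2 = atan2(B,A) + arccos(C/0.5629) = 1.3962
rotate P by −φ3: (0.0778, 0.1347, -0.5065)
  A cos θ + B sin θ = C:  0.0122·cos θ + -0.5065·sin θ = -0.3161
  √(A²+B²)=0.5066;  θ3 = -1.5466+2.2446 ≈ 0.6980

θ₁ = 0.6979, θ₂ = 1.3962, θ₃ = 0.6980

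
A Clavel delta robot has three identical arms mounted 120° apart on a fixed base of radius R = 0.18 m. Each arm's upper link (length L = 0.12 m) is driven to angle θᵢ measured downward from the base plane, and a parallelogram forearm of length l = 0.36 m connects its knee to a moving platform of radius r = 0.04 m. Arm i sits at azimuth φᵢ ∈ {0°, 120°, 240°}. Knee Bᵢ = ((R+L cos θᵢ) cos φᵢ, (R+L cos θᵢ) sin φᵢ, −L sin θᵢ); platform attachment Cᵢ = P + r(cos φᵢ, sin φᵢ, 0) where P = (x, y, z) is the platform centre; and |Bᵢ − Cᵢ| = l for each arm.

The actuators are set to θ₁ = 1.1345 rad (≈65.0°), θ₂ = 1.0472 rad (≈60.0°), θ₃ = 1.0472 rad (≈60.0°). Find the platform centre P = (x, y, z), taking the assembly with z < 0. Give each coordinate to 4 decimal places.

(-0.0112, 0.0000, -0.4068)

O1 = (0.1907·cos0.0°, 0.1907·sin0.0°, -0.1088) = (0.1907, 0.0000, -0.1088)
φ2=120.0°: virtual centre (-0.1000, 0.1732, -0.1039), radius l
O3 = (0.2000·cos240.0°, 0.2000·sin240.0°, -0.1039) = (-0.1000, -0.1732, -0.1039)
eliminate P² terms by subtracting sphere 1 from 2 and 3
linear system: -0.5814x+0.3464y = 0.0026−0.0097z; -0.5814x+-0.3464y = 0.0026−0.0097z
det = 0.4028;  x = -0.0045+0.0166z,  y = 0.0000+0.0000z
quadratic in z: (1.0003)z²+(0.2110)z+(-0.0797)=0, √Δ=0.6028 → z ∈ {-0.4068, 0.1958}; z = -0.4068 (taking z<0)
x = -0.0112, y = 0.0000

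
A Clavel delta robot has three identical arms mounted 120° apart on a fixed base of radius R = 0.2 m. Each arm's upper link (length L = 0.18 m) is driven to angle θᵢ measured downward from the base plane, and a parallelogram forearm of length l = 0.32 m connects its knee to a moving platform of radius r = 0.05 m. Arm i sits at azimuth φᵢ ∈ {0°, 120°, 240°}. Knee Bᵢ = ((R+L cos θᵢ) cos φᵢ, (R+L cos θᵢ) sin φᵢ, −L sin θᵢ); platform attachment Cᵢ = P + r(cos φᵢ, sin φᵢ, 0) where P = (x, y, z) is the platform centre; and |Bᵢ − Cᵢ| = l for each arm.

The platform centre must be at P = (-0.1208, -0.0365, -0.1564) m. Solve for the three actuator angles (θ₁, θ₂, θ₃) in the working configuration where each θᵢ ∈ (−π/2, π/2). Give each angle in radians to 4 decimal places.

arm 1 (φ=0.0°): x'=-0.1208, y'=-0.0365
  A=0.2708, B=-0.1564, C=(l²−L²−A²−y'²−z²)/(2L)=-0.0809
  γ=atan2(-0.1564,0.2708)=-0.5237;  ψ=arccos(-0.2587)=1.8325;  θ1=γ+ψ≈1.3087
rotate P by −φ2: (0.0288, 0.1229, -0.1564)
  A=0.1212, B=-0.1564, C=(l²−L²−A²−y'²−z²)/(2L)=0.0438
  √(A²+B²)=0.1979;  θ2 = -0.9115+1.3478 ≈ 0.4363
arm 3 (φ=240.0°): x'=0.0920, y'=-0.0864
  A cos θ + B sin θ = C:  0.0580·cos θ + -0.1564·sin θ = 0.0964
  θ3 = atan2(B,A) + arccos(C/0.1668) = -0.2614

θ₁ = 1.3087, θ₂ = 0.4363, θ₃ = -0.2614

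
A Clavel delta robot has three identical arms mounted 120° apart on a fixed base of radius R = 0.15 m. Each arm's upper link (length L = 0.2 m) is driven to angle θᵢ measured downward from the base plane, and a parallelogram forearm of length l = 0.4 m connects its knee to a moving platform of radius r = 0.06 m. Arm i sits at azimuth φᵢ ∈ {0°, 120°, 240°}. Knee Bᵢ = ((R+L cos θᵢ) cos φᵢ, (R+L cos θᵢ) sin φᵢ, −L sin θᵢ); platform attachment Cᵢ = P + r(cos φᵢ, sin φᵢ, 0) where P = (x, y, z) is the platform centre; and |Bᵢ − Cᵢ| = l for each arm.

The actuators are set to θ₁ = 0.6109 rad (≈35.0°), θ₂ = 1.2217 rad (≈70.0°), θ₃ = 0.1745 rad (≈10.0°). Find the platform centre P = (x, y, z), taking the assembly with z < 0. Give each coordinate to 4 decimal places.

(0.0330, -0.1900, -0.3889)

φ1=0.0°: virtual centre (0.2538, 0.0000, -0.1147), radius l
φ2=120.0°: virtual centre (-0.0792, 0.1372, -0.1879), radius l
S3 = (0.2870·cos240.0°, 0.2870·sin240.0°, -0.0347) = (-0.1435, -0.2485, -0.0347)
|S₂|²−|S₁|² = -0.0172;  |S₃|²−|S₁|² = 0.0060
linear system: -0.6661x+0.2744y = -0.0172−-0.1464z; -0.7946x+-0.4970y = 0.0060−0.1600z
det = 0.5491;  x = 0.0126+-0.0526z,  y = -0.0321+0.4060z
quadratic in z: (1.1676)z²+(0.2288)z+(-0.0876)=0, √Δ=0.6793 → z ∈ {-0.3889, 0.1929}; z = -0.3889 (taking z<0)
x = 0.0330, y = -0.1900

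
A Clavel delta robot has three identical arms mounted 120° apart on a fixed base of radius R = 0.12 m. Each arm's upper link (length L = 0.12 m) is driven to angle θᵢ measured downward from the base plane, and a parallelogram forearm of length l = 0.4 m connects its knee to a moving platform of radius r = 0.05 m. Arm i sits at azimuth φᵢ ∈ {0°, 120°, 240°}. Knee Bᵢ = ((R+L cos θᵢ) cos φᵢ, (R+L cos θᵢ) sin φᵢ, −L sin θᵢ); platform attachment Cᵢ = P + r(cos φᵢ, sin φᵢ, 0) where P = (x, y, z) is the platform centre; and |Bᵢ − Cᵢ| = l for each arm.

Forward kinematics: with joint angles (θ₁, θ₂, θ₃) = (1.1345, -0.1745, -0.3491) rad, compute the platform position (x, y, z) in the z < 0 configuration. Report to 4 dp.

(-0.2244, -0.0202, -0.3100)

φ1=0.0°: virtual centre (0.1207, 0.0000, -0.1088), radius l
arm 2 at φ=120.0°: ρ2 = 0.1882;  O2 = (-0.0941, 0.1630, 0.0208)
O3 = (0.1828·cos240.0°, 0.1828·sin240.0°, 0.0410) = (-0.0914, -0.1583, 0.0410)
subtract pairs → two planes through P
[-0.4296 0.3259 0.2592]·P = 0.0094;  [-0.4242 -0.3166 0.2996]·P = 0.0087
det = 0.2742;  x = -0.0212+0.6552z,  y = 0.0010+0.0684z
sphere 1 gives Az²+Bz+C=0 with A=1.4340, B=0.0316, C=-0.1280;  B²−4AC=0.7354;  roots -0.3100, 0.2880;  negative root z = -0.3100
x = -0.2244, y = -0.0202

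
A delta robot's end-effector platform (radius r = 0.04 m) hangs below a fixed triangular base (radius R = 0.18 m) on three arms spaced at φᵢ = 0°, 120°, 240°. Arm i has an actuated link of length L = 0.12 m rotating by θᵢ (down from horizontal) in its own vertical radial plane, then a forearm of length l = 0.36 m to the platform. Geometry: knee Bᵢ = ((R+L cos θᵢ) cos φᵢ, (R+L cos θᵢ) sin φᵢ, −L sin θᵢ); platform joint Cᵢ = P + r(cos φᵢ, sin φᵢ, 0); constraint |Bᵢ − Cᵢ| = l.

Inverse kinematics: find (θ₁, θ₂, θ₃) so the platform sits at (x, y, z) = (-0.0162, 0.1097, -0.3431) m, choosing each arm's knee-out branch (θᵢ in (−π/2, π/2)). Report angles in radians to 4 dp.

rotate P by −φ1: (-0.0162, 0.1097, -0.3431)
  e−x'=0.1562;  (l²−L²−(e−x')²−y'²−z²)/2L = -0.1623
  θ1 = atan2(B,A) + arccos(C/0.3770) = 0.8723
arm 2 (φ=120.0°): x'=0.1031, y'=-0.0408
  A cos θ + B sin θ = C:  0.0369·cos θ + -0.3431·sin θ = -0.0231
  θ2 = atan2(B,A) + arccos(C/0.3451) = 0.1741
arm 3 (φ=240.0°): x'=-0.0869, y'=-0.0689
  A cos θ + B sin θ = C:  0.2269·cos θ + -0.3431·sin θ = -0.2448
  θ3 = atan2(B,A) + arccos(C/0.4113) = 1.2217

θ₁ = 0.8723, θ₂ = 0.1741, θ₃ = 1.2217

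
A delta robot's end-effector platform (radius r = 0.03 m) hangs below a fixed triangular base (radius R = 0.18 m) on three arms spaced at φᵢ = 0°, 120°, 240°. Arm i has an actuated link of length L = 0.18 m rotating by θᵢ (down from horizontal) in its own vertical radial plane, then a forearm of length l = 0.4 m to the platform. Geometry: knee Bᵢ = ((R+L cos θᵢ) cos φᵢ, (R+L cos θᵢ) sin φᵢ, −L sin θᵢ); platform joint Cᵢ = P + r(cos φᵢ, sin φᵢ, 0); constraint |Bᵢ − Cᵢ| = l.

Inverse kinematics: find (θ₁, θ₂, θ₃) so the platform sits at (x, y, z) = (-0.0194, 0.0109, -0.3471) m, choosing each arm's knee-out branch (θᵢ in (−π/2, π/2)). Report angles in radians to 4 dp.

rotate P by −φ1: (-0.0194, 0.0109, -0.3471)
  e−x'=0.1694;  (l²−L²−(e−x')²−y'²−z²)/2L = -0.0603
  θ1 = atan2(B,A) + arccos(C/0.3862) = 0.6107
arm 2 (φ=120.0°): x'=0.0191, y'=0.0114
  A cos θ + B sin θ = C:  0.1309·cos θ + -0.3471·sin θ = -0.0281
  γ=atan2(-0.3471,0.1309)=-1.2103;  ψ=arccos(-0.0759)=1.6467;  θ2=γ+ψ≈0.4365
arm 3 (φ=240.0°): x'=0.0003, y'=-0.0223
  e−x'=0.1497;  (l²−L²−(e−x')²−y'²−z²)/2L = -0.0439
  γ=atan2(-0.3471,0.1497)=-1.1635;  ψ=arccos(-0.1161)=1.6871;  θ3=γ+ψ≈0.5236

θ₁ = 0.6107, θ₂ = 0.4365, θ₃ = 0.5236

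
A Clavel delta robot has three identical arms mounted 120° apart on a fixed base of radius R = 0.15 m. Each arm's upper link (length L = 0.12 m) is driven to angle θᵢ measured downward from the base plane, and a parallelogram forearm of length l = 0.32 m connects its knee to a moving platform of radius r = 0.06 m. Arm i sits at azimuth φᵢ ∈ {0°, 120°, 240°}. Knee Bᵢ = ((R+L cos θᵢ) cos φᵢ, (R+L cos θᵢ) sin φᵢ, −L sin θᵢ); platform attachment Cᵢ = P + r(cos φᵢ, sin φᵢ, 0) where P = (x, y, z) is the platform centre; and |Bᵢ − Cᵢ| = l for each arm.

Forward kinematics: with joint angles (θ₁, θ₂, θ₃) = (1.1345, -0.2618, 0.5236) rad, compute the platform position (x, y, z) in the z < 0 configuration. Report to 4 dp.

(-0.1263, 0.0719, -0.2698)

φ1=0.0°: virtual centre (0.1407, 0.0000, -0.1088), radius l
arm 2 at φ=120.0°: e+L cos θ2 = 0.2059;  O2 = (-0.1030, 0.1783, 0.0311)
O3 = (0.1939·cos240.0°, 0.1939·sin240.0°, -0.0600) = (-0.0970, -0.1679, -0.0600)
|O₂|²−|O₁|² = 0.0117;  |O₃|²−|O₁|² = 0.0096
plane₁₂: -0.4873x+0.3566y+0.2796z = 0.0117
det = 0.3332;  x = -0.0221+0.3862z,  y = 0.0027+-0.2563z
sphere 1 gives Az²+Bz+C=0 with A=1.2149, B=0.0904, C=-0.0641;  B²−4AC=0.3195;  roots -0.2698, 0.1954;  negative root z = -0.2698
x = -0.1263, y = 0.0719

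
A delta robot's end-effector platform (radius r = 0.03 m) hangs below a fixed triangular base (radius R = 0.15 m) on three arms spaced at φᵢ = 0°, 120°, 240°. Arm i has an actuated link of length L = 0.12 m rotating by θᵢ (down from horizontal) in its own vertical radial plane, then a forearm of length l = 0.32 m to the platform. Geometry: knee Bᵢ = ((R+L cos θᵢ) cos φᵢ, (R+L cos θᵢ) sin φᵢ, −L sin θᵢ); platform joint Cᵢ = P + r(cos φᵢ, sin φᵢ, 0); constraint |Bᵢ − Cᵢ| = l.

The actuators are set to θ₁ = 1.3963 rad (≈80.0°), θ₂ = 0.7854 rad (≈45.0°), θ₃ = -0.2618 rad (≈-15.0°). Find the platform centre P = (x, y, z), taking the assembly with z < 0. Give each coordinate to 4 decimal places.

arm 1 at φ=0.0°: e+L cos θ1 = 0.1408;  O1 = (0.1408, 0.0000, -0.1182)
φ2=120.0°: virtual centre (-0.1024, 0.1774, -0.0849), radius l
φ3=240.0°: virtual centre (-0.1180, -0.2043, 0.0311), radius l
|O₂|²−|O₁|² = 0.0154;  |O₃|²−|O₁|² = 0.0228
linear system: -0.4865x+0.3548y = 0.0154−0.0666z; -0.5176x+-0.4086y = 0.0228−0.2985z
Cramer: x(z) = -0.0376+0.3481z;  y(z) = -0.0082+0.2895z
quadratic in z: (1.2050)z²+(0.1074)z+(-0.0565)=0, √Δ=0.5329 → z ∈ {-0.2657, 0.1766}; z = -0.2657 (taking z<0)
x = -0.1301, y = -0.0851

(-0.1301, -0.0851, -0.2657)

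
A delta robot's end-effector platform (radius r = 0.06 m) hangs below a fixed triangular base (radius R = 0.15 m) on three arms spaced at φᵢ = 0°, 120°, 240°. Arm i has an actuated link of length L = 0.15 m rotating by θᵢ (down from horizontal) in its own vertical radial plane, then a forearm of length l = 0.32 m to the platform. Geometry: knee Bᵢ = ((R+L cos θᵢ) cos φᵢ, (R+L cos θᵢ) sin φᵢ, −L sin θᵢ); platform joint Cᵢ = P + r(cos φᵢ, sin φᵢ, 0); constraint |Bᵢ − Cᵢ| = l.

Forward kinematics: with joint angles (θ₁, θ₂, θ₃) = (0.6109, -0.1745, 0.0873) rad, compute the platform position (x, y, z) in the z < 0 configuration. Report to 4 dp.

arm 1 at φ=0.0°: ρ1 = 0.2129;  S1 = (0.2129, 0.0000, -0.0860)
arm 2 at φ=120.0°: ρ2 = 0.2377;  S2 = (-0.1189, 0.2059, 0.0260)
φ3=240.0°: virtual centre (-0.1197, -0.2074, -0.0131), radius l
eliminate P² terms by subtracting sphere 1 from 2 and 3
[-0.6635 0.4117 0.2242]·P = 0.0045;  [-0.6652 -0.4147 0.1459]·P = 0.0048
Cramer: x(z) = -0.0070+0.2788z;  y(z) = -0.0004-0.0952z
quadratic in z: (1.0868)z²+(0.0496)z+(-0.0467)=0, √Δ=0.4531 → z ∈ {-0.2313, 0.1857}; z = -0.2313 (taking z<0)
x = -0.0714, y = 0.0217

(-0.0714, 0.0217, -0.2313)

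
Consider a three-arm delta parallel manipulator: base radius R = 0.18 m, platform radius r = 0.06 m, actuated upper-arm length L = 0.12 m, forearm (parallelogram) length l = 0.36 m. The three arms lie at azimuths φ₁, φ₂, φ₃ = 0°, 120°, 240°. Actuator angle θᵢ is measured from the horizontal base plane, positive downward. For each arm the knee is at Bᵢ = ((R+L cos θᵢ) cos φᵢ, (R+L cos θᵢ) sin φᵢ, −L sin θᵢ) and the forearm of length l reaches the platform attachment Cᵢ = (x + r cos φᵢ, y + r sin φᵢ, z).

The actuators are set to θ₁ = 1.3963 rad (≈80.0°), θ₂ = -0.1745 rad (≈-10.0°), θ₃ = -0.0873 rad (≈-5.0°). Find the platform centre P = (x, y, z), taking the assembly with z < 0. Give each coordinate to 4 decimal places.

(-0.1848, 0.0067, -0.2715)

φ1=0.0°: virtual centre (0.1408, 0.0000, -0.1182), radius l
centre 2 = (0.2382·cos120.0°, 0.2382·sin120.0°, 0.0208) = (-0.1191, 0.2063, 0.0208)
φ3=240.0°: virtual centre (-0.1198, -0.2075, 0.0105), radius l
eliminate P² terms by subtracting sphere 1 from 2 and 3
linear system: -0.5198x+0.4125y = 0.0234−0.2780z; -0.5212x+-0.4149y = 0.0237−0.2573z
Cramer: x(z) = -0.0452+0.5143z;  y(z) = -0.0003-0.0259z
quadratic in z: (1.2651)z²+(0.0450)z+(-0.0810)=0, √Δ=0.6419 → z ∈ {-0.2715, 0.2359}; z = -0.2715 (taking z<0)
x = -0.1848, y = 0.0067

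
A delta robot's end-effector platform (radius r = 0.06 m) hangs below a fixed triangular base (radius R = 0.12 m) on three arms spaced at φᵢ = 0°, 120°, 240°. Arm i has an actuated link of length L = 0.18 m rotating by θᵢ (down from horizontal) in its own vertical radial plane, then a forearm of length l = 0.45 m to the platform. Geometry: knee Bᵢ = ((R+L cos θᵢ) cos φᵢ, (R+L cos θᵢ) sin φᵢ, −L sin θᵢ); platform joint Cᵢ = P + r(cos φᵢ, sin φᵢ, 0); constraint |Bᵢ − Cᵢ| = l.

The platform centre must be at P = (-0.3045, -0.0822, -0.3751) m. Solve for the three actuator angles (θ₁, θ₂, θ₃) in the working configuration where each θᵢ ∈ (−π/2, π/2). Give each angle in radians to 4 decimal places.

θ₁ = 1.3964, θ₂ = 0.4364, θ₃ = -0.0871

arm 1 (φ=0.0°): x'=-0.3045, y'=-0.0822
  A cos θ + B sin θ = C:  0.3645·cos θ + -0.3751·sin θ = -0.3062
  θ1 = atan2(B,A) + arccos(C/0.5230) = 1.3964
φ2=120.0° → target in arm frame (0.0811, 0.3048)
  e−x'=-0.0211;  (l²−L²−(e−x')²−y'²−z²)/2L = -0.1776
  θ2 = atan2(B,A) + arccos(C/0.3757) = 0.4364
arm 3 (φ=240.0°): x'=0.2234, y'=-0.2226
  e−x'=-0.1634;  (l²−L²−(e−x')²−y'²−z²)/2L = -0.1302
  √(A²+B²)=0.4092;  θ3 = -1.9817+1.8946 ≈ -0.0871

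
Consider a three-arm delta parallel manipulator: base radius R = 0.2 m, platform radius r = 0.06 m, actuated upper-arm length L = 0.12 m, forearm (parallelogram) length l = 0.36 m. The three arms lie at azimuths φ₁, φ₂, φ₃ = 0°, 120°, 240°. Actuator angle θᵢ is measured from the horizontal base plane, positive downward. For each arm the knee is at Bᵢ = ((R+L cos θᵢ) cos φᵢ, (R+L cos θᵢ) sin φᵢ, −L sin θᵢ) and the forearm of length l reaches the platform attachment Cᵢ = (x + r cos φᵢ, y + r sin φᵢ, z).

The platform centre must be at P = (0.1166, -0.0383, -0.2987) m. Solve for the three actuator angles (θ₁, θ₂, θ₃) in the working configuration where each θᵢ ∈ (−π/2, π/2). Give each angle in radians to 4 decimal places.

φ1=0.0° → target in arm frame (0.1166, -0.0383)
  A=0.0234, B=-0.2987, C=(l²−L²−A²−y'²−z²)/(2L)=0.0998
  √(A²+B²)=0.2996;  θ1 = -1.4926+1.2310 ≈ -0.2616
rotate P by −φ2: (-0.0915, -0.0818, -0.2987)
  A cos θ + B sin θ = C:  0.2315·cos θ + -0.2987·sin θ = -0.1429
  θ2 = atan2(B,A) + arccos(C/0.3779) = 1.0471
arm 3 (φ=240.0°): x'=-0.0251, y'=0.1201
  A cos θ + B sin θ = C:  0.1651·cos θ + -0.2987·sin θ = -0.0655
  √(A²+B²)=0.3413;  θ3 = -1.0658+1.7639 ≈ 0.6981

θ₁ = -0.2616, θ₂ = 1.0471, θ₃ = 0.6981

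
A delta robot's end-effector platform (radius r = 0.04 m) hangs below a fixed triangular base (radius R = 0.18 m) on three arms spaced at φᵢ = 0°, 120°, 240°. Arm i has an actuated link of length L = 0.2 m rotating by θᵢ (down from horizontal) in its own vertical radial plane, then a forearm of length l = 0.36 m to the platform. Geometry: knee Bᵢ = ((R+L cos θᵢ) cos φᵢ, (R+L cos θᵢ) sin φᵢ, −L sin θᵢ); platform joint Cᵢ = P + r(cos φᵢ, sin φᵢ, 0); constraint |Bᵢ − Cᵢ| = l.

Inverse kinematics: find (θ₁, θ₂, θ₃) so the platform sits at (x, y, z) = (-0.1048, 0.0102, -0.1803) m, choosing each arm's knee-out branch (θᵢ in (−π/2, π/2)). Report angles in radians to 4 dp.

θ₁ = 0.9601, θ₂ = -0.1745, θ₃ = -0.0004

rotate P by −φ1: (-0.1048, 0.0102, -0.1803)
  e−x'=0.2448;  (l²−L²−(e−x')²−y'²−z²)/2L = -0.0073
  γ=atan2(-0.1803,0.2448)=-0.6348;  ψ=arccos(-0.0242)=1.5950;  θ1=γ+ψ≈0.9601
rotate P by −φ2: (0.0612, 0.0857, -0.1803)
  e−x'=0.0788;  (l²−L²−(e−x')²−y'²−z²)/2L = 0.1089
  θ2 = atan2(B,A) + arccos(C/0.1968) = -0.1745
rotate P by −φ3: (0.0436, -0.0959, -0.1803)
  A=0.0964, B=-0.1803, C=(l²−L²−A²−y'²−z²)/(2L)=0.0965
  √(A²+B²)=0.2045;  θ3 = -1.0797+1.0792 ≈ -0.0004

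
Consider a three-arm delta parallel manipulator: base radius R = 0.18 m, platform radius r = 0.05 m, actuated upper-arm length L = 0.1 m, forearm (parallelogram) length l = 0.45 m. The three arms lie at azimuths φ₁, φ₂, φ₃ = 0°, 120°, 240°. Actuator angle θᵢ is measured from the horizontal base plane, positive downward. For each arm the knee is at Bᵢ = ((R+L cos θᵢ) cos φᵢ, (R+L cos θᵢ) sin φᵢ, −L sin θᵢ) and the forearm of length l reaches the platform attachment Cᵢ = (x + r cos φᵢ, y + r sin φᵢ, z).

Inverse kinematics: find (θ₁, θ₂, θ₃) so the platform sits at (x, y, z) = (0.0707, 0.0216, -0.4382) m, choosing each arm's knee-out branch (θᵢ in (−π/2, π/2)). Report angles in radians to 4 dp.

arm 1 (φ=0.0°): x'=0.0707, y'=0.0216
  A=0.0593, B=-0.4382, C=(l²−L²−A²−y'²−z²)/(2L)=-0.0175
  γ=atan2(-0.4382,0.0593)=-1.4363;  ψ=arccos(-0.0396)=1.6104;  θ1=γ+ψ≈0.1741
φ2=120.0° → target in arm frame (-0.0166, -0.0720)
  A cos θ + B sin θ = C:  0.1466·cos θ + -0.4382·sin θ = -0.1311
  √(A²+B²)=0.4621;  θ2 = -1.2479+1.8584 ≈ 0.6105
rotate P by −φ3: (-0.0541, 0.0504, -0.4382)
  A cos θ + B sin θ = C:  0.1841·cos θ + -0.4382·sin θ = -0.1797
  √(A²+B²)=0.4753;  θ3 = -1.1731+1.9585 ≈ 0.7854

θ₁ = 0.1741, θ₂ = 0.6105, θ₃ = 0.7854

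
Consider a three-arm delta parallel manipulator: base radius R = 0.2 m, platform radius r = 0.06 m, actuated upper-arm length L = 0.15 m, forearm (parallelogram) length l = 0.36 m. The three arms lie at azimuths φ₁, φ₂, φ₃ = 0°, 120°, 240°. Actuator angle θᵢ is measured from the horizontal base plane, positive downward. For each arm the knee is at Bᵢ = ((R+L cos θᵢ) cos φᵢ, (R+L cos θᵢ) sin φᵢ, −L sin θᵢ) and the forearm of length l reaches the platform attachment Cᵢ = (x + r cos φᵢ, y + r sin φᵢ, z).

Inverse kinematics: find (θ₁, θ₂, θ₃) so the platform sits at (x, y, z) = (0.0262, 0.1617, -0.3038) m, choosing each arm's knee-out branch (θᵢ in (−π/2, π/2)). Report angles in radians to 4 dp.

θ₁ = 0.6107, θ₂ = 0.0001, θ₃ = 1.3965

φ1=0.0° → target in arm frame (0.0262, 0.1617)
  A cos θ + B sin θ = C:  0.1138·cos θ + -0.3038·sin θ = -0.0810
  √(A²+B²)=0.3244;  θ1 = -1.2124+1.8231 ≈ 0.6107
φ2=120.0° → target in arm frame (0.1269, -0.1035)
  e−x'=0.0131;  (l²−L²−(e−x')²−y'²−z²)/2L = 0.0130
  θ2 = atan2(B,A) + arccos(C/0.3041) = 0.0001
φ3=240.0° → target in arm frame (-0.1531, -0.0582)
  A=0.2931, B=-0.3038, C=(l²−L²−A²−y'²−z²)/(2L)=-0.2484
  γ=atan2(-0.3038,0.2931)=-0.8033;  ψ=arccos(-0.5883)=2.1997;  θ3=γ+ψ≈1.3965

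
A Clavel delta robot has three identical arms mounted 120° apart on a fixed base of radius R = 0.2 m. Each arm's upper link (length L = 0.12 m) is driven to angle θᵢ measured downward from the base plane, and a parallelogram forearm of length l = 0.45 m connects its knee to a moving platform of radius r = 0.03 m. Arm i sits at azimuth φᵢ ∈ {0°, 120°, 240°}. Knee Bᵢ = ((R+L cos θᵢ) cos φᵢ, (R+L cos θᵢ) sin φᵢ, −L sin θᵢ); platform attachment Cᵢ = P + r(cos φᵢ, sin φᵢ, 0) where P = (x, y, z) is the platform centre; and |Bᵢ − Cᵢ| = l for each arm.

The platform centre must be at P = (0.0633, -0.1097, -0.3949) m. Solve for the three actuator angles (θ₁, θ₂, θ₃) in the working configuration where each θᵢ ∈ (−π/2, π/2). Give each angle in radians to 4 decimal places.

θ₁ = 0.1748, θ₂ = 1.1349, θ₃ = 0.1745

φ1=0.0° → target in arm frame (0.0633, -0.1097)
  e−x'=0.1067;  (l²−L²−(e−x')²−y'²−z²)/2L = 0.0364
  γ=atan2(-0.3949,0.1067)=-1.3069;  ψ=arccos(0.0890)=1.4817;  θ1=γ+ψ≈0.1748
φ2=120.0° → target in arm frame (-0.1267, 0.0000)
  e−x'=0.2967;  (l²−L²−(e−x')²−y'²−z²)/2L = -0.2327
  γ=atan2(-0.3949,0.2967)=-0.9265;  ψ=arccos(-0.4711)=2.0614;  θ2=γ+ψ≈1.1349
φ3=240.0° → target in arm frame (0.0634, 0.1097)
  A cos θ + B sin θ = C:  0.1066·cos θ + -0.3949·sin θ = 0.0365
  θ3 = atan2(B,A) + arccos(C/0.4090) = 0.1745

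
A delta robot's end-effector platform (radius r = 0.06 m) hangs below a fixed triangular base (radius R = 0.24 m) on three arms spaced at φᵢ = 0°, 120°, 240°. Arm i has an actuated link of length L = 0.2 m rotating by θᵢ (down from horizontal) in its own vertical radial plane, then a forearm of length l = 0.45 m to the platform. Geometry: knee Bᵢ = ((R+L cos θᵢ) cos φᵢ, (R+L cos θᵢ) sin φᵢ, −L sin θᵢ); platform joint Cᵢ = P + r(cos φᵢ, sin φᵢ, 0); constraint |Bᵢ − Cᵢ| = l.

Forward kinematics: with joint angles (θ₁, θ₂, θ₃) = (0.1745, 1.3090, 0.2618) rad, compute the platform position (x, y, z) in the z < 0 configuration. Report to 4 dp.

(0.1026, -0.1581, -0.3544)

centre 1 = (0.3770·cos0.0°, 0.3770·sin0.0°, -0.0347) = (0.3770, 0.0000, -0.0347)
arm 2 at φ=120.0°: (R−r)+L cos θ2 = 0.2318;  centre 2 = (-0.1159, 0.2007, -0.1932)
φ3=240.0°: virtual centre (-0.1866, -0.3232, -0.0518), radius l
subtract pairs → two planes through P
linear system: -0.9857x+0.4014y = -0.0523−-0.3169z; -1.1271x+-0.6464y = -0.0014−-0.0341z
det = 1.0896;  x = 0.0315+-0.2006z,  y = -0.0528+0.2970z
into |P−centre ₁|² = l²: 1.1284z² + 0.1766z + -0.0792 = 0;  Δ = 0.3885;  z = -0.3544 or 0.1979 → z<0 root = -0.3544
x = 0.1026, y = -0.1581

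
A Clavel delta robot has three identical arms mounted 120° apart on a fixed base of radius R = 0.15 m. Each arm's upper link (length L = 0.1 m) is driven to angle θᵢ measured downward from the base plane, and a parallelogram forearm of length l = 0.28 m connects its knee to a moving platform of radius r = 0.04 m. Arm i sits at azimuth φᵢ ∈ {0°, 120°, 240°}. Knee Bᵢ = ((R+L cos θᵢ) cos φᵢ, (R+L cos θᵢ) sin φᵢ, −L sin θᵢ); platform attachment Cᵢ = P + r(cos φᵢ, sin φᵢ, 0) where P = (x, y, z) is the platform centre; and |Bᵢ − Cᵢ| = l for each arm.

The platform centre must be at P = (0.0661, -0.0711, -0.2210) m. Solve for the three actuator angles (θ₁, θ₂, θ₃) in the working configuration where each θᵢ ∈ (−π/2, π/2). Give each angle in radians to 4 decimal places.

θ₁ = -0.0868, θ₂ = 1.1348, θ₃ = 0.2616

arm 1 (φ=0.0°): x'=0.0661, y'=-0.0711
  e−x'=0.0439;  (l²−L²−(e−x')²−y'²−z²)/2L = 0.0629
  √(A²+B²)=0.2253;  θ1 = -1.3747+1.2880 ≈ -0.0868
arm 2 (φ=120.0°): x'=-0.0946, y'=-0.0217
  A=0.2046, B=-0.2210, C=(l²−L²−A²−y'²−z²)/(2L)=-0.1139
  θ2 = atan2(B,A) + arccos(C/0.3012) = 1.1348
rotate P by −φ3: (0.0285, 0.0928, -0.2210)
  A cos θ + B sin θ = C:  0.0815·cos θ + -0.2210·sin θ = 0.0215
  √(A²+B²)=0.2355;  θ3 = -1.2176+1.4792 ≈ 0.2616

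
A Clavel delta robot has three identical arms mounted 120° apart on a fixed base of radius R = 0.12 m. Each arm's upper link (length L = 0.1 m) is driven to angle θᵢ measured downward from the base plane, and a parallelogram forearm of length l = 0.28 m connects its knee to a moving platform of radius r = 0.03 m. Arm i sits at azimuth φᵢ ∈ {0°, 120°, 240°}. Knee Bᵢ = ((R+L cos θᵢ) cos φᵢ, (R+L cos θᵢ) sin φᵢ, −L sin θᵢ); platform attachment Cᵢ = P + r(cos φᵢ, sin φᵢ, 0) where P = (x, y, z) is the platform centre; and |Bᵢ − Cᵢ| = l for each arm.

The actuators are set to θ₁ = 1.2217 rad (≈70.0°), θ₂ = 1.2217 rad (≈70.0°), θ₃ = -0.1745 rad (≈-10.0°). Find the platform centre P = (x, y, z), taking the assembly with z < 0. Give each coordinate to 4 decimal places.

(-0.0689, -0.1193, -0.2580)

O1 = (0.1242·cos0.0°, 0.1242·sin0.0°, -0.0940) = (0.1242, 0.0000, -0.0940)
φ2=120.0°: virtual centre (-0.0621, 0.1076, -0.0940), radius l
O3 = (0.1885·cos240.0°, 0.1885·sin240.0°, 0.0174) = (-0.0942, -0.1632, 0.0174)
subtract pairs → two planes through P
linear system: -0.3726x+0.2151y = 0.0000−0.0000z; -0.4369x+-0.3265y = 0.0116−0.2227z
det = 0.2156;  x = -0.0115+0.2221z,  y = -0.0200+0.3848z
sphere 1 gives Az²+Bz+C=0 with A=1.1974, B=0.1122, C=-0.0507;  B²−4AC=0.2556;  roots -0.2580, 0.1643;  negative root z = -0.2580
x = -0.0689, y = -0.1193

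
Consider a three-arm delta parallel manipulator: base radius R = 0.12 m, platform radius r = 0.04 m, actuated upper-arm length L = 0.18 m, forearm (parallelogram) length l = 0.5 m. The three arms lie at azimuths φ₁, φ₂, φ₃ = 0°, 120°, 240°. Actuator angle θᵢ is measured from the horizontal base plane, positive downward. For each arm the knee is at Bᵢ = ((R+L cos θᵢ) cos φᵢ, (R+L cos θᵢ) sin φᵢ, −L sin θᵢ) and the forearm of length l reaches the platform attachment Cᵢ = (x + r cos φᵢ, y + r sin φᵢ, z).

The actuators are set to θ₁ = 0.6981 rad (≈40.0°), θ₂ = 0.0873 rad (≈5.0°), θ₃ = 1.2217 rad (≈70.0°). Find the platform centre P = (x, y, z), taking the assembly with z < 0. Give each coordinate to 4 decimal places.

(0.0078, 0.2476, -0.4959)

S1 = (0.2179·cos0.0°, 0.2179·sin0.0°, -0.1157) = (0.2179, 0.0000, -0.1157)
S2 = (0.2593·cos120.0°, 0.2593·sin120.0°, -0.0157) = (-0.1297, 0.2246, -0.0157)
arm 3 at φ=240.0°: e+L cos θ3 = 0.1416;  S3 = (-0.0708, -0.1226, -0.1691)
eliminate P² terms by subtracting sphere 1 from 2 and 3
plane₁₂: -0.6951x+0.4491y+0.2000z = 0.0066
Cramer: x(z) = 0.0090+0.0024z;  y(z) = 0.0287-0.4416z
quadratic in z: (1.1950)z²+(0.2051)z+(-0.1921)=0, √Δ=0.9801 → z ∈ {-0.4959, 0.3243}; z = -0.4959 (taking z<0)
x = 0.0078, y = 0.2476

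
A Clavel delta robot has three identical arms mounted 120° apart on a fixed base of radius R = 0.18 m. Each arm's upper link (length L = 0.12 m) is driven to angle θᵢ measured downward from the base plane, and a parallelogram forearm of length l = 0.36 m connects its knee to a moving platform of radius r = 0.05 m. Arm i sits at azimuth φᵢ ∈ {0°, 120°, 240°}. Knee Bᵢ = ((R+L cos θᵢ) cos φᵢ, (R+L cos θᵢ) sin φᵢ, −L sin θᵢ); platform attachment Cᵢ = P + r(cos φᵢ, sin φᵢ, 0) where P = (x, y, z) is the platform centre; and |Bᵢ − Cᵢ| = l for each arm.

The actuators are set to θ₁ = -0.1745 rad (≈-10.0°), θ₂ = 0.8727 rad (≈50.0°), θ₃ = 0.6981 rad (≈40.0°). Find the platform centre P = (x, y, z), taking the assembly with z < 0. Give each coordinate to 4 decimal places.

(0.1041, -0.0195, -0.3085)

φ1=0.0°: virtual centre (0.2482, 0.0000, 0.0208), radius l
φ2=120.0°: virtual centre (-0.1036, 0.1794, -0.0919), radius l
arm 3 at φ=240.0°: e+L cos θ3 = 0.2219;  S3 = (-0.1110, -0.1922, -0.0771)
eliminate P² terms by subtracting sphere 1 from 2 and 3
plane₁₂: -0.7035x+0.3588y+-0.2255z = -0.0107
Cramer: x(z) = 0.0124-0.2973z;  y(z) = -0.0054+0.0457z
sphere 1 gives Az²+Bz+C=0 with A=1.0905, B=0.0980, C=-0.0735;  B²−4AC=0.3304;  roots -0.3085, 0.2186;  negative root z = -0.3085
x = 0.1041, y = -0.0195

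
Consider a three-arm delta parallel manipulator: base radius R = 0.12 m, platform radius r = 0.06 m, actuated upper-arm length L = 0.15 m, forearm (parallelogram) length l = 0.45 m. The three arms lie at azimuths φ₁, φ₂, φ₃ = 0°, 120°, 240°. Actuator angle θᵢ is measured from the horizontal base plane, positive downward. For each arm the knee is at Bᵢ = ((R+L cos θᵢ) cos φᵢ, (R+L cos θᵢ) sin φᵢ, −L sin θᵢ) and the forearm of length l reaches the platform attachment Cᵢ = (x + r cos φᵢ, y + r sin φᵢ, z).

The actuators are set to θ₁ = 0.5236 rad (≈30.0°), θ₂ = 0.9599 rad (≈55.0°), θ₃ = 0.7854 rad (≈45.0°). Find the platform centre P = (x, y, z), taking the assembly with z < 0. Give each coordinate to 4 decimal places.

φ1=0.0°: virtual centre (0.1899, 0.0000, -0.0750), radius l
centre 2 = (0.1460·cos120.0°, 0.1460·sin120.0°, -0.1229) = (-0.0730, 0.1265, -0.1229)
arm 3 at φ=240.0°: ρ3 = 0.1661;  centre 3 = (-0.0830, -0.1438, -0.1061)
subtract pairs → two planes through P
linear system: -0.5258x+0.2529y = -0.0053−-0.0957z; -0.5459x+-0.2876y = -0.0029−-0.0621z
det = 0.2893;  x = 0.0077+-0.1495z,  y = -0.0047+0.0677z
sphere 1 gives Az²+Bz+C=0 with A=1.0269, B=0.2038, C=-0.1637;  B²−4AC=0.7138;  roots -0.5106, 0.3121;  negative root z = -0.5106
x = 0.0841, y = -0.0393

(0.0841, -0.0393, -0.5106)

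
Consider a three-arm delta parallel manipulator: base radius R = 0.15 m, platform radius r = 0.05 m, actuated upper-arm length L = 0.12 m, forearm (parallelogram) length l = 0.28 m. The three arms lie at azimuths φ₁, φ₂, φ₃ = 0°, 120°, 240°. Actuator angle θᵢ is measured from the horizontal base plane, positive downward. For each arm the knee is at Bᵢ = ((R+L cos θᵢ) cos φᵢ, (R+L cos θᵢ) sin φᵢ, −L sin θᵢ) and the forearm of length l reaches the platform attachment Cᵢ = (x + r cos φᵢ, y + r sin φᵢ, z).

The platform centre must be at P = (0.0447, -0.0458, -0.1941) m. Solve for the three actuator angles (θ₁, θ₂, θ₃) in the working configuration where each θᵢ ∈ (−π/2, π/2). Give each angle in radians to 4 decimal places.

rotate P by −φ1: (0.0447, -0.0458, -0.1941)
  e−x'=0.0553;  (l²−L²−(e−x')²−y'²−z²)/2L = 0.0882
  √(A²+B²)=0.2018;  θ1 = -1.2932+1.1185 ≈ -0.1748
rotate P by −φ2: (-0.0620, -0.0158, -0.1941)
  A cos θ + B sin θ = C:  0.1620·cos θ + -0.1941·sin θ = -0.0007
  √(A²+B²)=0.2528;  θ2 = -0.8753+1.5737 ≈ 0.6984
φ3=240.0° → target in arm frame (0.0173, 0.0616)
  A cos θ + B sin θ = C:  0.0827·cos θ + -0.1941·sin θ = 0.0654
  θ3 = atan2(B,A) + arccos(C/0.2110) = 0.0876

θ₁ = -0.1748, θ₂ = 0.6984, θ₃ = 0.0876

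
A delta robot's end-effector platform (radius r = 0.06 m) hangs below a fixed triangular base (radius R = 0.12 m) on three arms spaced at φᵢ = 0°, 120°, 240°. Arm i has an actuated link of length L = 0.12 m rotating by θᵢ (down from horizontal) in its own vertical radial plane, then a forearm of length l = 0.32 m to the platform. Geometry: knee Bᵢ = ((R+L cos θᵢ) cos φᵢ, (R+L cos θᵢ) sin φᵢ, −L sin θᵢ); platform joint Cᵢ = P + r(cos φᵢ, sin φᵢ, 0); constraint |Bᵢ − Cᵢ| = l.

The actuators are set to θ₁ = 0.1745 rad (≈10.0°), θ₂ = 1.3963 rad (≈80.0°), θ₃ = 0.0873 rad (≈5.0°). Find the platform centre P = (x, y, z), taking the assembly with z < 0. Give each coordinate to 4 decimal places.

(0.0917, -0.1768, -0.2731)

arm 1 at φ=0.0°: (R−r)+L cos θ1 = 0.1782;  O1 = (0.1782, 0.0000, -0.0208)
O2 = (0.0808·cos120.0°, 0.0808·sin120.0°, -0.1182) = (-0.0404, 0.0700, -0.1182)
O3 = (0.1795·cos240.0°, 0.1795·sin240.0°, -0.0105) = (-0.0898, -0.1555, -0.0105)
subtract pairs → two planes through P
[-0.4372 0.1400 -0.1947]·P = -0.0117;  [-0.5359 -0.3110 0.0207]·P = 0.0002
det = 0.2110;  x = 0.0171+-0.2732z,  y = -0.0300+0.5375z
into |P−O₁|² = l²: 1.3635z² + 0.0974z + -0.0751 = 0;  Δ = 0.4192;  z = -0.2731 or 0.2017 → z<0 root = -0.2731
x = 0.0917, y = -0.1768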